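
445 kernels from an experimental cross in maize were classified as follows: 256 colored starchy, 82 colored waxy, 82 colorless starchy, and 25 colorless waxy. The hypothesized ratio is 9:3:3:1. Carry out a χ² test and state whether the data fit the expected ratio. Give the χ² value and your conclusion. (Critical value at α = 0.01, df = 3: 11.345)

0.463; consistent

Total ratio parts = 16. Expected numbers out of 445:
  colored starchy: 445 × 9/16 = 250.3125
  colored waxy: 445 × 3/16 = 83.4375
  colorless starchy: 445 × 3/16 = 83.4375
  colorless waxy: 445 × 1/16 = 27.8125
χ² = Σ (O − E)² / E
  colored starchy: (256 − 250.3125)² / 250.3125 = 0.1292
  colored waxy: (82 − 83.4375)² / 83.4375 = 0.0248
  colorless starchy: (82 − 83.4375)² / 83.4375 = 0.0248
  colorless waxy: (25 − 27.8125)² / 27.8125 = 0.2844
χ² = 0.1292 + 0.0248 + 0.0248 + 0.2844 = 0.4632 ≈ 0.463
Degrees of freedom = 4 − 1 = 3; critical value at α = 0.01 is 11.345.
Since 0.463 < 11.345, we fail to reject the null hypothesis — the data are consistent with the 9:3:3:1 ratio.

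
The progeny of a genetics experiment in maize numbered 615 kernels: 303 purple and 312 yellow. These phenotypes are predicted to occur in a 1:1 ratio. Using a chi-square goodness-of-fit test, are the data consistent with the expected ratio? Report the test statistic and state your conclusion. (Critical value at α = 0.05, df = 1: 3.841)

The 1:1 ratio has 2 parts, so with N = 615 the expected counts are:
  purple: 615 × 1/2 = 307.5
  yellow: 615 × 1/2 = 307.5
χ² = Σ (O − E)² / E
  purple: (303 − 307.5)² / 307.5 = 0.0659
  yellow: (312 − 307.5)² / 307.5 = 0.0659
χ² = 0.0659 + 0.0659 = 0.1318 ≈ 0.132
Degrees of freedom = 2 − 1 = 1; critical value at α = 0.05 is 3.841.
Since 0.132 < 3.841, we fail to reject the null hypothesis — the data are consistent with the 1:1 ratio.

0.132; consistent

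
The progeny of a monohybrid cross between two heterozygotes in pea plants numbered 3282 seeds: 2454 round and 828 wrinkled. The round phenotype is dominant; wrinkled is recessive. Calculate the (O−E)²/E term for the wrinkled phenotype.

For a monohybrid cross between heterozygotes with complete dominance, the expected phenotypic ratio is 3:1.
Total ratio parts = 4. Expected numbers out of 3282:
  round: 3282 × 3/4 = 2461.5
  wrinkled: 3282 × 1/4 = 820.5
Contribution of wrinkled: (828 − 820.5)² / 820.5 = 0.0686

0.069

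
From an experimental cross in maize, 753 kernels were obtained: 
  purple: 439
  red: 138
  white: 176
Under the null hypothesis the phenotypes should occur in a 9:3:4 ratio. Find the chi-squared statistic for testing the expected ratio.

Under the 9:3:4 hypothesis (Σ ratio = 16, N = 753):
  purple: 753 × 9/16 = 423.5625
  red: 753 × 3/16 = 141.1875
  white: 753 × 4/16 = 188.25
χ² = Σ (O − E)² / E
  purple: (439 − 423.5625)² / 423.5625 = 0.5626
  red: (138 − 141.1875)² / 141.1875 = 0.0720
  white: (176 − 188.25)² / 188.25 = 0.7971
χ² = 0.5626 + 0.0720 + 0.7971 = 1.4317 ≈ 1.432

1.432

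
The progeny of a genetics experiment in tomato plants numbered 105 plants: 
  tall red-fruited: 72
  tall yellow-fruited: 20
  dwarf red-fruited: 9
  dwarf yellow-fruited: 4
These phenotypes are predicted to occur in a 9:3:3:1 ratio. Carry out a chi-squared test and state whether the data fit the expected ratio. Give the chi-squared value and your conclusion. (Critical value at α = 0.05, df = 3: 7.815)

Under the 9:3:3:1 hypothesis (Σ ratio = 16, N = 105):
  tall red-fruited: 105 × 9/16 = 59.0625
  tall yellow-fruited: 105 × 3/16 = 19.6875
  dwarf red-fruited: 105 × 3/16 = 19.6875
  dwarf yellow-fruited: 105 × 1/16 = 6.5625
χ² = Σ (O − E)² / E
  tall red-fruited: (72 − 59.0625)² / 59.0625 = 2.8339
  tall yellow-fruited: (20 − 19.6875)² / 19.6875 = 0.0050
  dwarf red-fruited: (9 − 19.6875)² / 19.6875 = 5.8018
  dwarf yellow-fruited: (4 − 6.5625)² / 6.5625 = 1.0006
χ² = 2.8339 + 0.0050 + 5.8018 + 1.0006 = 9.6413 ≈ 9.641
Degrees of freedom = 4 − 1 = 3; critical value at α = 0.05 is 7.815.
Since 9.641 > 7.815, we reject the null hypothesis — the data do not fit the 9:3:3:1 ratio.

9.641; not consistent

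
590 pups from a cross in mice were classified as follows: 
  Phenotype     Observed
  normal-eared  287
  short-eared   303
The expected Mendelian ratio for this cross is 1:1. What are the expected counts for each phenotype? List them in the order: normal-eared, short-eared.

Under the 1:1 hypothesis (Σ ratio = 2, N = 590):
  normal-eared: 590 × 1/2 = 295
  short-eared: 590 × 1/2 = 295

295, 295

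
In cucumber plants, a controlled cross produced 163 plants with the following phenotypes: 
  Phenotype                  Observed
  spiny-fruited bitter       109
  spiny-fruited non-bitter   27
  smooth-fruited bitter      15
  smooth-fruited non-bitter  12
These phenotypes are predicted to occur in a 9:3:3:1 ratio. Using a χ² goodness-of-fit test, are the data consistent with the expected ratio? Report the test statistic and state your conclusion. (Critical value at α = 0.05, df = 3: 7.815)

The 9:3:3:1 ratio has 16 parts, so with N = 163 the expected counts are:
  spiny-fruited bitter: 163 × 9/16 = 91.6875
  spiny-fruited non-bitter: 163 × 3/16 = 30.5625
  smooth-fruited bitter: 163 × 3/16 = 30.5625
  smooth-fruited non-bitter: 163 × 1/16 = 10.1875
χ² = Σ (O − E)² / E
  spiny-fruited bitter: (109 − 91.6875)² / 91.6875 = 3.2690
  spiny-fruited non-bitter: (27 − 30.5625)² / 30.5625 = 0.4153
  smooth-fruited bitter: (15 − 30.5625)² / 30.5625 = 7.9245
  smooth-fruited non-bitter: (12 − 10.1875)² / 10.1875 = 0.3225
χ² = 3.2690 + 0.4153 + 7.9245 + 0.3225 = 11.9313 ≈ 11.931
Degrees of freedom = 4 − 1 = 3; critical value at α = 0.05 is 7.815.
Since 11.931 > 7.815, we reject the null hypothesis — the data do not fit the 9:3:3:1 ratio.

11.931; not consistent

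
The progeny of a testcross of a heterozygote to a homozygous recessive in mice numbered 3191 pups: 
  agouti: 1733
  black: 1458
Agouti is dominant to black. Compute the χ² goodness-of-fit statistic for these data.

23.699

A testcross of a heterozygote (Aa × aa) gives a 1:1 phenotypic ratio.
The 1:1 ratio has 2 parts, so with N = 3191 the expected counts are:
  agouti: 3191 × 1/2 = 1595.5
  black: 3191 × 1/2 = 1595.5
χ² = Σ (O − E)² / E
  agouti: (1733 − 1595.5)² / 1595.5 = 11.8497
  black: (1458 − 1595.5)² / 1595.5 = 11.8497
χ² = 11.8497 + 11.8497 = 23.6994 ≈ 23.699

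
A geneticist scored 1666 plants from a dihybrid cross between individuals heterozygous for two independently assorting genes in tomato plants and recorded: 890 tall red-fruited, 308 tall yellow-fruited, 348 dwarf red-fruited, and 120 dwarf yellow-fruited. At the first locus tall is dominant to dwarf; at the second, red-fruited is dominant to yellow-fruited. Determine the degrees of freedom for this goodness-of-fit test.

3

A dihybrid F₂ with independent assortment and complete dominance at both loci gives a 9:3:3:1 phenotypic ratio.
A goodness-of-fit test with 4 phenotype classes has df = 4 − 1 = 3.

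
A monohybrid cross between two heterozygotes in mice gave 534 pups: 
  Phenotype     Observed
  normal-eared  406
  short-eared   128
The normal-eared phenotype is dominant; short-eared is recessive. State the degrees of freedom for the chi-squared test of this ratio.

1

For a monohybrid cross between heterozygotes with complete dominance, the expected phenotypic ratio is 3:1.
A goodness-of-fit test with 2 phenotype classes has df = 2 − 1 = 1.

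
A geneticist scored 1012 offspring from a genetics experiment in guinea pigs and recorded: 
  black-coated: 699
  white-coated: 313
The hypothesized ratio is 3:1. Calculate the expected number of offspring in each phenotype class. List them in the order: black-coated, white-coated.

Expected counts for N = 1012 under a 3:1 ratio (total parts = 4):
  black-coated: 1012 × 3/4 = 759
  white-coated: 1012 × 1/4 = 253

759, 253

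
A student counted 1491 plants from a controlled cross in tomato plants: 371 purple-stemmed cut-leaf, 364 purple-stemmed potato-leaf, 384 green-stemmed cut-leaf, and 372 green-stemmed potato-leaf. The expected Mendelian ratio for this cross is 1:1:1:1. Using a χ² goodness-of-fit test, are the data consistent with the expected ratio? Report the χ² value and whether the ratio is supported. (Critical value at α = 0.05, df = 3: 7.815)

Total ratio parts = 4. Expected numbers out of 1491:
  purple-stemmed cut-leaf: 1491 × 1/4 = 372.75
  purple-stemmed potato-leaf: 1491 × 1/4 = 372.75
  green-stemmed cut-leaf: 1491 × 1/4 = 372.75
  green-stemmed potato-leaf: 1491 × 1/4 = 372.75
χ² = Σ (O − E)² / E
  purple-stemmed cut-leaf: (371 − 372.75)² / 372.75 = 0.0082
  purple-stemmed potato-leaf: (364 − 372.75)² / 372.75 = 0.2054
  green-stemmed cut-leaf: (384 − 372.75)² / 372.75 = 0.3395
  green-stemmed potato-leaf: (372 − 372.75)² / 372.75 = 0.0015
χ² = 0.0082 + 0.2054 + 0.3395 + 0.0015 = 0.5546 ≈ 0.555
Degrees of freedom = 4 − 1 = 3; critical value at α = 0.05 is 7.815.
Since 0.555 < 7.815, we fail to reject the null hypothesis — the data are consistent with the 1:1:1:1 ratio.

0.555; consistent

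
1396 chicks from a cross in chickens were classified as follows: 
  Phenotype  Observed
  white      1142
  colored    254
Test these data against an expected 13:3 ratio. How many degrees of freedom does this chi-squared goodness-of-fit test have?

1

A goodness-of-fit test with 2 phenotype classes has df = 2 − 1 = 1.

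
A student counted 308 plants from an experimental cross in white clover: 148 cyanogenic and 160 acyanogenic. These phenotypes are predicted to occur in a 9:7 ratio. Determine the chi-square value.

The 9:7 ratio has 16 parts, so with N = 308 the expected counts are:
  cyanogenic: 308 × 9/16 = 173.25
  acyanogenic: 308 × 7/16 = 134.75
χ² = Σ (O − E)² / E
  cyanogenic: (148 − 173.25)² / 173.25 = 3.6800
  acyanogenic: (160 − 134.75)² / 134.75 = 4.7314
χ² = 3.6800 + 4.7314 = 8.4114 ≈ 8.411

8.411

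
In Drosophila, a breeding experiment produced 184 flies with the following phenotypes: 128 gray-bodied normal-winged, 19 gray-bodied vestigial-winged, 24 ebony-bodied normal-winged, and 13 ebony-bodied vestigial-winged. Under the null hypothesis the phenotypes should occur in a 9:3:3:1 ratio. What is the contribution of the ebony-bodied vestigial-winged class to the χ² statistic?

Expected counts for N = 184 under a 9:3:3:1 ratio (total parts = 16):
  gray-bodied normal-winged: 184 × 9/16 = 103.5
  gray-bodied vestigial-winged: 184 × 3/16 = 34.5
  ebony-bodied normal-winged: 184 × 3/16 = 34.5
  ebony-bodied vestigial-winged: 184 × 1/16 = 11.5
Contribution of ebony-bodied vestigial-winged: (13 − 11.5)² / 11.5 = 0.1957

0.196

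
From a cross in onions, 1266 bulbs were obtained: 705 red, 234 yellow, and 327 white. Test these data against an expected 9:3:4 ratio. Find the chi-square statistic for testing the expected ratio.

0.468

Expected counts for N = 1266 under a 9:3:4 ratio (total parts = 16):
  red: 1266 × 9/16 = 712.125
  yellow: 1266 × 3/16 = 237.375
  white: 1266 × 4/16 = 316.5
χ² = Σ (O − E)² / E
  red: (705 − 712.125)² / 712.125 = 0.0713
  yellow: (234 − 237.375)² / 237.375 = 0.0480
  white: (327 − 316.5)² / 316.5 = 0.3483
χ² = 0.0713 + 0.0480 + 0.3483 = 0.4676 ≈ 0.468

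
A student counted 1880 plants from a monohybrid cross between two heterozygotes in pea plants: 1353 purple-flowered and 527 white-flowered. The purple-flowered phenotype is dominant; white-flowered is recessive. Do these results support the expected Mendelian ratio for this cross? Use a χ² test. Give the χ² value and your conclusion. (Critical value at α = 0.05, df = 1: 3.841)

9.217; not consistent

For a monohybrid cross between heterozygotes with complete dominance, the expected phenotypic ratio is 3:1.
Expected counts for N = 1880 under a 3:1 ratio (total parts = 4):
  purple-flowered: 1880 × 3/4 = 1410
  white-flowered: 1880 × 1/4 = 470
χ² = Σ (O − E)² / E
  purple-flowered: (1353 − 1410)² / 1410 = 2.3043
  white-flowered: (527 − 470)² / 470 = 6.9128
χ² = 2.3043 + 6.9128 = 9.2171 ≈ 9.217
Degrees of freedom = 2 − 1 = 1; critical value at α = 0.05 is 3.841.
Since 9.217 > 3.841, we reject the null hypothesis — the data do not fit the 3:1 ratio.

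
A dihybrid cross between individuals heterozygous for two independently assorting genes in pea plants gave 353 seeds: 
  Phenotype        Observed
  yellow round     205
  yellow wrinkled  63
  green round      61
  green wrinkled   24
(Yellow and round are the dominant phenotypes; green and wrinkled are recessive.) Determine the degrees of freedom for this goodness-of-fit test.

3

A dihybrid F₂ with independent assortment and complete dominance at both loci gives a 9:3:3:1 phenotypic ratio.
A goodness-of-fit test with 4 phenotype classes has df = 4 − 1 = 3.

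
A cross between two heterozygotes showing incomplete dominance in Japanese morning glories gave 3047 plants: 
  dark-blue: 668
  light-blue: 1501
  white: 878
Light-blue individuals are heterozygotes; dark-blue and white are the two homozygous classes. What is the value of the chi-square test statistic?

29.611

With incomplete dominance, a heterozygote × heterozygote cross gives a 1:2:1 phenotypic ratio.
Expected counts for N = 3047 under a 1:2:1 ratio (total parts = 4):
  dark-blue: 3047 × 1/4 = 761.75
  light-blue: 3047 × 2/4 = 1523.5
  white: 3047 × 1/4 = 761.75
χ² = Σ (O − E)² / E
  dark-blue: (668 − 761.75)² / 761.75 = 11.5380
  light-blue: (1501 − 1523.5)² / 1523.5 = 0.3323
  white: (878 − 761.75)² / 761.75 = 17.7408
χ² = 11.5380 + 0.3323 + 17.7408 = 29.6111 ≈ 29.611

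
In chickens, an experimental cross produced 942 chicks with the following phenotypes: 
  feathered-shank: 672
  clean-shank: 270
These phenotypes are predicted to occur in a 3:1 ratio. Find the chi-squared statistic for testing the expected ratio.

6.739

Expected counts for N = 942 under a 3:1 ratio (total parts = 4):
  feathered-shank: 942 × 3/4 = 706.5
  clean-shank: 942 × 1/4 = 235.5
χ² = Σ (O − E)² / E
  feathered-shank: (672 − 706.5)² / 706.5 = 1.6847
  clean-shank: (270 − 235.5)² / 235.5 = 5.0541
χ² = 1.6847 + 5.0541 = 6.7388 ≈ 6.739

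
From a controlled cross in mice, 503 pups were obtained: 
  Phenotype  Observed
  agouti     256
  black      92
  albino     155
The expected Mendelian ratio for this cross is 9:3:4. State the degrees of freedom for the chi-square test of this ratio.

2

A goodness-of-fit test with 3 phenotype classes has df = 3 − 1 = 2.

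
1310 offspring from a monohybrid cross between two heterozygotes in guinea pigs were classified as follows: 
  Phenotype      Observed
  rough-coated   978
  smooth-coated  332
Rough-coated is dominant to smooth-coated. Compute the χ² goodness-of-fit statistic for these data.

0.082

For a monohybrid cross between heterozygotes with complete dominance, the expected phenotypic ratio is 3:1.
The 3:1 ratio has 4 parts, so with N = 1310 the expected counts are:
  rough-coated: 1310 × 3/4 = 982.5
  smooth-coated: 1310 × 1/4 = 327.5
χ² = Σ (O − E)² / E
  rough-coated: (978 − 982.5)² / 982.5 = 0.0206
  smooth-coated: (332 − 327.5)² / 327.5 = 0.0618
χ² = 0.0206 + 0.0618 = 0.0824 ≈ 0.082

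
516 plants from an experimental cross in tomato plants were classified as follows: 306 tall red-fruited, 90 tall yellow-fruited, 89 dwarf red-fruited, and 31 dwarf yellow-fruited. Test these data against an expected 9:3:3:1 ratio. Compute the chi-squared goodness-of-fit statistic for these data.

Total ratio parts = 16. Expected numbers out of 516:
  tall red-fruited: 516 × 9/16 = 290.25
  tall yellow-fruited: 516 × 3/16 = 96.75
  dwarf red-fruited: 516 × 3/16 = 96.75
  dwarf yellow-fruited: 516 × 1/16 = 32.25
χ² = Σ (O − E)² / E
  tall red-fruited: (306 − 290.25)² / 290.25 = 0.8547
  tall yellow-fruited: (90 − 96.75)² / 96.75 = 0.4709
  dwarf red-fruited: (89 − 96.75)² / 96.75 = 0.6208
  dwarf yellow-fruited: (31 − 32.25)² / 32.25 = 0.0484
χ² = 0.8547 + 0.4709 + 0.6208 + 0.0484 = 1.9948 ≈ 1.995

1.995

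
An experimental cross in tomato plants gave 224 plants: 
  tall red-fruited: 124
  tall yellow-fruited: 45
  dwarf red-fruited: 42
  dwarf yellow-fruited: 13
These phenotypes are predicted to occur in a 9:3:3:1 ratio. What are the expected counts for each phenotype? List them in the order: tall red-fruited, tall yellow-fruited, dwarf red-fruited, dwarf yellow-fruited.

126, 42, 42, 14

Expected counts for N = 224 under a 9:3:3:1 ratio (total parts = 16):
  tall red-fruited: 224 × 9/16 = 126
  tall yellow-fruited: 224 × 3/16 = 42
  dwarf red-fruited: 224 × 3/16 = 42
  dwarf yellow-fruited: 224 × 1/16 = 14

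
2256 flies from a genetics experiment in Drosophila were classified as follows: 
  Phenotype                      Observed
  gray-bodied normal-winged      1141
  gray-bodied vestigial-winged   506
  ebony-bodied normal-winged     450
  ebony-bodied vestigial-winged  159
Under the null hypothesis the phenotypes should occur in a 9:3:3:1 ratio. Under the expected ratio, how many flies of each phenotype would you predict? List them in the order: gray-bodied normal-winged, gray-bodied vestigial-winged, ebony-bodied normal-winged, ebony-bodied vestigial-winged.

1269, 423, 423, 141

The 9:3:3:1 ratio has 16 parts, so with N = 2256 the expected counts are:
  gray-bodied normal-winged: 2256 × 9/16 = 1269
  gray-bodied vestigial-winged: 2256 × 3/16 = 423
  ebony-bodied normal-winged: 2256 × 3/16 = 423
  ebony-bodied vestigial-winged: 2256 × 1/16 = 141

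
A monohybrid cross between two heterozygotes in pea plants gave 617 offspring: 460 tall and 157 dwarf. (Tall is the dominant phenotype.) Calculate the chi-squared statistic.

For a monohybrid cross between heterozygotes with complete dominance, the expected phenotypic ratio is 3:1.
The 3:1 ratio has 4 parts, so with N = 617 the expected counts are:
  tall: 617 × 3/4 = 462.75
  dwarf: 617 × 1/4 = 154.25
χ² = Σ (O − E)² / E
  tall: (460 − 462.75)² / 462.75 = 0.0163
  dwarf: (157 − 154.25)² / 154.25 = 0.0490
χ² = 0.0163 + 0.0490 = 0.0653 ≈ 0.065

0.065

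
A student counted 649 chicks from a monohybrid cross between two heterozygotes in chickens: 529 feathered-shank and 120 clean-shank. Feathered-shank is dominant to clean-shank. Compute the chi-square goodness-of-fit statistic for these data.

14.669

For a monohybrid cross between heterozygotes with complete dominance, the expected phenotypic ratio is 3:1.
Under the 3:1 hypothesis (Σ ratio = 4, N = 649):
  feathered-shank: 649 × 3/4 = 486.75
  clean-shank: 649 × 1/4 = 162.25
χ² = Σ (O − E)² / E
  feathered-shank: (529 − 486.75)² / 486.75 = 3.6673
  clean-shank: (120 − 162.25)² / 162.25 = 11.0019
χ² = 3.6673 + 11.0019 = 14.6692 ≈ 14.669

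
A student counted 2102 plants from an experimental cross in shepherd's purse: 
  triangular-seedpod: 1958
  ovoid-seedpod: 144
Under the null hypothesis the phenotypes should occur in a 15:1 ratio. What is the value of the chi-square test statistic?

1.294

Under the 15:1 hypothesis (Σ ratio = 16, N = 2102):
  triangular-seedpod: 2102 × 15/16 = 1970.625
  ovoid-seedpod: 2102 × 1/16 = 131.375
χ² = Σ (O − E)² / E
  triangular-seedpod: (1958 − 1970.625)² / 1970.625 = 0.0809
  ovoid-seedpod: (144 − 131.375)² / 131.375 = 1.2132
χ² = 0.0809 + 1.2132 = 1.2941 ≈ 1.294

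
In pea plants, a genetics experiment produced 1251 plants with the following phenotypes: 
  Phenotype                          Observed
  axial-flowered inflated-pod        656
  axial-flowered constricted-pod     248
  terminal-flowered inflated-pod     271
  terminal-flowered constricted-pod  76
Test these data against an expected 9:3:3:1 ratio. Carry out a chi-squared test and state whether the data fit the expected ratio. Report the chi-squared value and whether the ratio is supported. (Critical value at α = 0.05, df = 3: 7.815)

The 9:3:3:1 ratio has 16 parts, so with N = 1251 the expected counts are:
  axial-flowered inflated-pod: 1251 × 9/16 = 703.6875
  axial-flowered constricted-pod: 1251 × 3/16 = 234.5625
  terminal-flowered inflated-pod: 1251 × 3/16 = 234.5625
  terminal-flowered constricted-pod: 1251 × 1/16 = 78.1875
χ² = Σ (O − E)² / E
  axial-flowered inflated-pod: (656 − 703.6875)² / 703.6875 = 3.2317
  axial-flowered constricted-pod: (248 − 234.5625)² / 234.5625 = 0.7698
  terminal-flowered inflated-pod: (271 − 234.5625)² / 234.5625 = 5.6603
  terminal-flowered constricted-pod: (76 − 78.1875)² / 78.1875 = 0.0612
χ² = 3.2317 + 0.7698 + 5.6603 + 0.0612 = 9.723
Degrees of freedom = 4 − 1 = 3; critical value at α = 0.05 is 7.815.
Since 9.723 > 7.815, we reject the null hypothesis — the data do not fit the 9:3:3:1 ratio.

9.723; not consistent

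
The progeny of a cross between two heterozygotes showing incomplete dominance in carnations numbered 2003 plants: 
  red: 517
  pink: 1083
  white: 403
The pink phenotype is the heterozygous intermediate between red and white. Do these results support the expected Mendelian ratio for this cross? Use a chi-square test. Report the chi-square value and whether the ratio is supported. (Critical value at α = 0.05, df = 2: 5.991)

With incomplete dominance, a heterozygote × heterozygote cross gives a 1:2:1 phenotypic ratio.
The 1:2:1 ratio has 4 parts, so with N = 2003 the expected counts are:
  red: 2003 × 1/4 = 500.75
  pink: 2003 × 2/4 = 1001.5
  white: 2003 × 1/4 = 500.75
χ² = Σ (O − E)² / E
  red: (517 − 500.75)² / 500.75 = 0.5273
  pink: (1083 − 1001.5)² / 1001.5 = 6.6323
  white: (403 − 500.75)² / 500.75 = 19.0815
χ² = 0.5273 + 6.6323 + 19.0815 = 26.2411 ≈ 26.241
Degrees of freedom = 3 − 1 = 2; critical value at α = 0.05 is 5.991.
Since 26.241 > 5.991, we reject the null hypothesis — the data do not fit the 1:2:1 ratio.

26.241; not consistent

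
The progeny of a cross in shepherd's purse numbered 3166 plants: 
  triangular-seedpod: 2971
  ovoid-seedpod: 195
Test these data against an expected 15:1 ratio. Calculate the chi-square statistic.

Expected counts for N = 3166 under a 15:1 ratio (total parts = 16):
  triangular-seedpod: 3166 × 15/16 = 2968.125
  ovoid-seedpod: 3166 × 1/16 = 197.875
χ² = Σ (O − E)² / E
  triangular-seedpod: (2971 − 2968.125)² / 2968.125 = 0.0028
  ovoid-seedpod: (195 − 197.875)² / 197.875 = 0.0418
χ² = 0.0028 + 0.0418 = 0.0446 ≈ 0.045

0.045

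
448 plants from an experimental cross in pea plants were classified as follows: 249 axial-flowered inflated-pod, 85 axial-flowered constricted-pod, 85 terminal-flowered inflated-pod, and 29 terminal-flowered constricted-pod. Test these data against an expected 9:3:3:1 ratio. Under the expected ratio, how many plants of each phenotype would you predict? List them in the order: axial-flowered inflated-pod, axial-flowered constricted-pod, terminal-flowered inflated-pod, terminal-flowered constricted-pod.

Expected counts for N = 448 under a 9:3:3:1 ratio (total parts = 16):
  axial-flowered inflated-pod: 448 × 9/16 = 252
  axial-flowered constricted-pod: 448 × 3/16 = 84
  terminal-flowered inflated-pod: 448 × 3/16 = 84
  terminal-flowered constricted-pod: 448 × 1/16 = 28

252, 84, 84, 28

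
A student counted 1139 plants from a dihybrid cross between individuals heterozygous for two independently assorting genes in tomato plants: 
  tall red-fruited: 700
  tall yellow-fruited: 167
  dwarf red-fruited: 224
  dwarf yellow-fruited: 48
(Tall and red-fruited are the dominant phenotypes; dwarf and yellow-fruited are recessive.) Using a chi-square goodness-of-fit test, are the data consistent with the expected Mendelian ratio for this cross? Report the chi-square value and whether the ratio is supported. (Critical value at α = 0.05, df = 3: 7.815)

23.706; not consistent

A dihybrid F₂ with independent assortment and complete dominance at both loci gives a 9:3:3:1 phenotypic ratio.
The 9:3:3:1 ratio has 16 parts, so with N = 1139 the expected counts are:
  tall red-fruited: 1139 × 9/16 = 640.6875
  tall yellow-fruited: 1139 × 3/16 = 213.5625
  dwarf red-fruited: 1139 × 3/16 = 213.5625
  dwarf yellow-fruited: 1139 × 1/16 = 71.1875
χ² = Σ (O − E)² / E
  tall red-fruited: (700 − 640.6875)² / 640.6875 = 5.4909
  tall yellow-fruited: (167 − 213.5625)² / 213.5625 = 10.1519
  dwarf red-fruited: (224 − 213.5625)² / 213.5625 = 0.5101
  dwarf yellow-fruited: (48 − 71.1875)² / 71.1875 = 7.5527
χ² = 5.4909 + 10.1519 + 0.5101 + 7.5527 = 23.7056 ≈ 23.706
Degrees of freedom = 4 − 1 = 3; critical value at α = 0.05 is 7.815.
Since 23.706 > 7.815, we reject the null hypothesis — the data do not fit the 9:3:3:1 ratio.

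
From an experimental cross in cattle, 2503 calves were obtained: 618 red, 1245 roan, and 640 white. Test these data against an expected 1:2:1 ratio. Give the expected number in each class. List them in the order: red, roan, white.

625.75, 1251.5, 625.75

The 1:2:1 ratio has 4 parts, so with N = 2503 the expected counts are:
  red: 2503 × 1/4 = 625.75
  roan: 2503 × 2/4 = 1251.5
  white: 2503 × 1/4 = 625.75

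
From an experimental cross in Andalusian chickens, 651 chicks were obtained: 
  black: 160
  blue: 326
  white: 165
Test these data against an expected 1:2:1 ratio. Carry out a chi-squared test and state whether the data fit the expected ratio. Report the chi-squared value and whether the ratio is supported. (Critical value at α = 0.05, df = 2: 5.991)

0.078; consistent

Under the 1:2:1 hypothesis (Σ ratio = 4, N = 651):
  black: 651 × 1/4 = 162.75
  blue: 651 × 2/4 = 325.5
  white: 651 × 1/4 = 162.75
χ² = Σ (O − E)² / E
  black: (160 − 162.75)² / 162.75 = 0.0465
  blue: (326 − 325.5)² / 325.5 = 0.0008
  white: (165 − 162.75)² / 162.75 = 0.0311
χ² = 0.0465 + 0.0008 + 0.0311 = 0.0784 ≈ 0.078
Degrees of freedom = 3 − 1 = 2; critical value at α = 0.05 is 5.991.
Since 0.078 < 5.991, we fail to reject the null hypothesis — the data are consistent with the 1:2:1 ratio.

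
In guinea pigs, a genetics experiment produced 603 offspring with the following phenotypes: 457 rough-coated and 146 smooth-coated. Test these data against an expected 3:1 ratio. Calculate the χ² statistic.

0.200

The 3:1 ratio has 4 parts, so with N = 603 the expected counts are:
  rough-coated: 603 × 3/4 = 452.25
  smooth-coated: 603 × 1/4 = 150.75
χ² = Σ (O − E)² / E
  rough-coated: (457 − 452.25)² / 452.25 = 0.0499
  smooth-coated: (146 − 150.75)² / 150.75 = 0.1497
χ² = 0.0499 + 0.1497 = 0.1996 ≈ 0.200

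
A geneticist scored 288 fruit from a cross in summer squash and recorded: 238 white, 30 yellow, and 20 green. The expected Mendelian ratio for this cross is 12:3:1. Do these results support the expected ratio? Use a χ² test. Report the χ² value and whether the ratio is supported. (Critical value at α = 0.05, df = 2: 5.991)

13.130; not consistent

Under the 12:3:1 hypothesis (Σ ratio = 16, N = 288):
  white: 288 × 12/16 = 216
  yellow: 288 × 3/16 = 54
  green: 288 × 1/16 = 18
χ² = Σ (O − E)² / E
  white: (238 − 216)² / 216 = 2.2407
  yellow: (30 − 54)² / 54 = 10.6667
  green: (20 − 18)² / 18 = 0.2222
χ² = 2.2407 + 10.6667 + 0.2222 = 13.1296 ≈ 13.130
Degrees of freedom = 3 − 1 = 2; critical value at α = 0.05 is 5.991.
Since 13.130 > 5.991, we reject the null hypothesis — the data do not fit the 12:3:1 ratio.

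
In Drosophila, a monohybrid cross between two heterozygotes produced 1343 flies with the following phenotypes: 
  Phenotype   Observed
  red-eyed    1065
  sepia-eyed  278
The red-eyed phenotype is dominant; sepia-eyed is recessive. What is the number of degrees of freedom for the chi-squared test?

For a monohybrid cross between heterozygotes with complete dominance, the expected phenotypic ratio is 3:1.
A goodness-of-fit test with 2 phenotype classes has df = 2 − 1 = 1.

1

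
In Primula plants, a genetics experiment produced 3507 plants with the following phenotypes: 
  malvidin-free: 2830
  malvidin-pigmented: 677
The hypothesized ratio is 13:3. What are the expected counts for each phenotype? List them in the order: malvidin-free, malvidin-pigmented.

2849.4375, 657.5625

Total ratio parts = 16. Expected numbers out of 3507:
  malvidin-free: 3507 × 13/16 = 2849.4375
  malvidin-pigmented: 3507 × 3/16 = 657.5625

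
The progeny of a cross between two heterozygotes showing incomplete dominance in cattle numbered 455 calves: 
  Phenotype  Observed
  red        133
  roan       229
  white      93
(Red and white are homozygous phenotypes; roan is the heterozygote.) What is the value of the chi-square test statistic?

7.053

With incomplete dominance, a heterozygote × heterozygote cross gives a 1:2:1 phenotypic ratio.
Under the 1:2:1 hypothesis (Σ ratio = 4, N = 455):
  red: 455 × 1/4 = 113.75
  roan: 455 × 2/4 = 227.5
  white: 455 × 1/4 = 113.75
χ² = Σ (O − E)² / E
  red: (133 − 113.75)² / 113.75 = 3.2577
  roan: (229 − 227.5)² / 227.5 = 0.0099
  white: (93 − 113.75)² / 113.75 = 3.7852
χ² = 3.2577 + 0.0099 + 3.7852 = 7.0528 ≈ 7.053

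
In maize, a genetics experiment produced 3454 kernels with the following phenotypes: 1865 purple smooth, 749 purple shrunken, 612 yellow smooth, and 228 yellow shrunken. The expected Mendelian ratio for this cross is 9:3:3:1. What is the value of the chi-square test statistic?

Total ratio parts = 16. Expected numbers out of 3454:
  purple smooth: 3454 × 9/16 = 1942.875
  purple shrunken: 3454 × 3/16 = 647.625
  yellow smooth: 3454 × 3/16 = 647.625
  yellow shrunken: 3454 × 1/16 = 215.875
χ² = Σ (O − E)² / E
  purple smooth: (1865 − 1942.875)² / 1942.875 = 3.1214
  purple shrunken: (749 − 647.625)² / 647.625 = 15.8686
  yellow smooth: (612 − 647.625)² / 647.625 = 1.9597
  yellow shrunken: (228 − 215.875)² / 215.875 = 0.6810
χ² = 3.1214 + 15.8686 + 1.9597 + 0.6810 = 21.6307 ≈ 21.631

21.631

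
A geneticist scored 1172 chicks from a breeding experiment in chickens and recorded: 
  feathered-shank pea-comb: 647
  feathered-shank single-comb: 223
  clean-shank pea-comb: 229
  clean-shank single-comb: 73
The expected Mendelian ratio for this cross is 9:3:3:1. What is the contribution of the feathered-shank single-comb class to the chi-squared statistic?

0.048

Total ratio parts = 16. Expected numbers out of 1172:
  feathered-shank pea-comb: 1172 × 9/16 = 659.25
  feathered-shank single-comb: 1172 × 3/16 = 219.75
  clean-shank pea-comb: 1172 × 3/16 = 219.75
  clean-shank single-comb: 1172 × 1/16 = 73.25
Contribution of feathered-shank single-comb: (223 − 219.75)² / 219.75 = 0.0481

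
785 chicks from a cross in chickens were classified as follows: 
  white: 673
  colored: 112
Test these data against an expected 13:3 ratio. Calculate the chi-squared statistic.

Expected counts for N = 785 under a 13:3 ratio (total parts = 16):
  white: 785 × 13/16 = 637.8125
  colored: 785 × 3/16 = 147.1875
χ² = Σ (O − E)² / E
  white: (673 − 637.8125)² / 637.8125 = 1.9413
  colored: (112 − 147.1875)² / 147.1875 = 8.4121
χ² = 1.9413 + 8.4121 = 10.3534 ≈ 10.353

10.353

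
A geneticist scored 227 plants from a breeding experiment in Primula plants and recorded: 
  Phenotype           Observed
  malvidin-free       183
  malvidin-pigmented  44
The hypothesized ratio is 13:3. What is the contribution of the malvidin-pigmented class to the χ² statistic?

Total ratio parts = 16. Expected numbers out of 227:
  malvidin-free: 227 × 13/16 = 184.4375
  malvidin-pigmented: 227 × 3/16 = 42.5625
Contribution of malvidin-pigmented: (44 − 42.5625)² / 42.5625 = 0.0485

0.049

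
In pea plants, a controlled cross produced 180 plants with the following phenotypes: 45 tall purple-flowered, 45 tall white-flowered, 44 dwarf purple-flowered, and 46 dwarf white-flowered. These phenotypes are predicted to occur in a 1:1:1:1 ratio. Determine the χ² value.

0.044

The 1:1:1:1 ratio has 4 parts, so with N = 180 the expected counts are:
  tall purple-flowered: 180 × 1/4 = 45
  tall white-flowered: 180 × 1/4 = 45
  dwarf purple-flowered: 180 × 1/4 = 45
  dwarf white-flowered: 180 × 1/4 = 45
χ² = Σ (O − E)² / E
  tall purple-flowered: (45 − 45)² / 45 = 0.0000
  tall white-flowered: (45 − 45)² / 45 = 0.0000
  dwarf purple-flowered: (44 − 45)² / 45 = 0.0222
  dwarf white-flowered: (46 − 45)² / 45 = 0.0222
χ² = 0.0000 + 0.0000 + 0.0222 + 0.0222 = 0.0444 ≈ 0.044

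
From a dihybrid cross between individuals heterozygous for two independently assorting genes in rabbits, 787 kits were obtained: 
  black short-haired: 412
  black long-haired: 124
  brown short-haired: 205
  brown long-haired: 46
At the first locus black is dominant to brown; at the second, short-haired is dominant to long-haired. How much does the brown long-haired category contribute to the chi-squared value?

A dihybrid F₂ with independent assortment and complete dominance at both loci gives a 9:3:3:1 phenotypic ratio.
The 9:3:3:1 ratio has 16 parts, so with N = 787 the expected counts are:
  black short-haired: 787 × 9/16 = 442.6875
  black long-haired: 787 × 3/16 = 147.5625
  brown short-haired: 787 × 3/16 = 147.5625
  brown long-haired: 787 × 1/16 = 49.1875
Contribution of brown long-haired: (46 − 49.1875)² / 49.1875 = 0.2066

0.207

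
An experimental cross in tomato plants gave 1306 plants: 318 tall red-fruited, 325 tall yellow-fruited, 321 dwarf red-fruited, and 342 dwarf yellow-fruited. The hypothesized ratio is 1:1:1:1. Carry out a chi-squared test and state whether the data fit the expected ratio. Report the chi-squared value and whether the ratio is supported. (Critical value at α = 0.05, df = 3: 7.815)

Under the 1:1:1:1 hypothesis (Σ ratio = 4, N = 1306):
  tall red-fruited: 1306 × 1/4 = 326.5
  tall yellow-fruited: 1306 × 1/4 = 326.5
  dwarf red-fruited: 1306 × 1/4 = 326.5
  dwarf yellow-fruited: 1306 × 1/4 = 326.5
χ² = Σ (O − E)² / E
  tall red-fruited: (318 − 326.5)² / 326.5 = 0.2213
  tall yellow-fruited: (325 − 326.5)² / 326.5 = 0.0069
  dwarf red-fruited: (321 − 326.5)² / 326.5 = 0.0926
  dwarf yellow-fruited: (342 − 326.5)² / 326.5 = 0.7358
χ² = 0.2213 + 0.0069 + 0.0926 + 0.7358 = 1.0566 ≈ 1.057
Degrees of freedom = 4 − 1 = 3; critical value at α = 0.05 is 7.815.
Since 1.057 < 7.815, we fail to reject the null hypothesis — the data are consistent with the 1:1:1:1 ratio.

1.057; consistent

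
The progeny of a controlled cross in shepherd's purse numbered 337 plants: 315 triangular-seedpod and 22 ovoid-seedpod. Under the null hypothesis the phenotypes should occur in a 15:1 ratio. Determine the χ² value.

0.045

Total ratio parts = 16. Expected numbers out of 337:
  triangular-seedpod: 337 × 15/16 = 315.9375
  ovoid-seedpod: 337 × 1/16 = 21.0625
χ² = Σ (O − E)² / E
  triangular-seedpod: (315 − 315.9375)² / 315.9375 = 0.0028
  ovoid-seedpod: (22 − 21.0625)² / 21.0625 = 0.0417
χ² = 0.0028 + 0.0417 = 0.0445 ≈ 0.045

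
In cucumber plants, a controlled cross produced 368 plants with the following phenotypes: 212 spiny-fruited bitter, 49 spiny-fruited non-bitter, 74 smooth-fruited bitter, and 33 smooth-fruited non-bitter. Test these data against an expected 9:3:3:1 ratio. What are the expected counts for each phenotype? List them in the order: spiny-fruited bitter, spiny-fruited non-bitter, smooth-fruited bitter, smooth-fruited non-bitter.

207, 69, 69, 23

Under the 9:3:3:1 hypothesis (Σ ratio = 16, N = 368):
  spiny-fruited bitter: 368 × 9/16 = 207
  spiny-fruited non-bitter: 368 × 3/16 = 69
  smooth-fruited bitter: 368 × 3/16 = 69
  smooth-fruited non-bitter: 368 × 1/16 = 23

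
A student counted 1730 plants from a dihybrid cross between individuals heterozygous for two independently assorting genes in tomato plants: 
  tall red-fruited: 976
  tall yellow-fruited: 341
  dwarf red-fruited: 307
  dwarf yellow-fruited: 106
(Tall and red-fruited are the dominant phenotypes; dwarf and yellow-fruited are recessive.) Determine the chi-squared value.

1.833

A dihybrid F₂ with independent assortment and complete dominance at both loci gives a 9:3:3:1 phenotypic ratio.
Under the 9:3:3:1 hypothesis (Σ ratio = 16, N = 1730):
  tall red-fruited: 1730 × 9/16 = 973.125
  tall yellow-fruited: 1730 × 3/16 = 324.375
  dwarf red-fruited: 1730 × 3/16 = 324.375
  dwarf yellow-fruited: 1730 × 1/16 = 108.125
χ² = Σ (O − E)² / E
  tall red-fruited: (976 − 973.125)² / 973.125 = 0.0085
  tall yellow-fruited: (341 − 324.375)² / 324.375 = 0.8521
  dwarf red-fruited: (307 − 324.375)² / 324.375 = 0.9307
  dwarf yellow-fruited: (106 − 108.125)² / 108.125 = 0.0418
χ² = 0.0085 + 0.8521 + 0.9307 + 0.0418 = 1.8331 ≈ 1.833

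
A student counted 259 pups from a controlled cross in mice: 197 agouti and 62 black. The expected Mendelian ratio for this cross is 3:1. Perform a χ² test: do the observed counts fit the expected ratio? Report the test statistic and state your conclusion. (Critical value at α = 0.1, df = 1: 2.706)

Total ratio parts = 4. Expected numbers out of 259:
  agouti: 259 × 3/4 = 194.25
  black: 259 × 1/4 = 64.75
χ² = Σ (O − E)² / E
  agouti: (197 − 194.25)² / 194.25 = 0.0389
  black: (62 − 64.75)² / 64.75 = 0.1168
χ² = 0.0389 + 0.1168 = 0.1557 ≈ 0.156
Degrees of freedom = 2 − 1 = 1; critical value at α = 0.1 is 2.706.
Since 0.156 < 2.706, we fail to reject the null hypothesis — the data are consistent with the 3:1 ratio.

0.156; consistent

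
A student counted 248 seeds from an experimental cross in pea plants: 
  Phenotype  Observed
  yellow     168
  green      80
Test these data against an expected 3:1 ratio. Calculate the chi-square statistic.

The 3:1 ratio has 4 parts, so with N = 248 the expected counts are:
  yellow: 248 × 3/4 = 186
  green: 248 × 1/4 = 62
χ² = Σ (O − E)² / E
  yellow: (168 − 186)² / 186 = 1.7419
  green: (80 − 62)² / 62 = 5.2258
χ² = 1.7419 + 5.2258 = 6.9677 ≈ 6.968

6.968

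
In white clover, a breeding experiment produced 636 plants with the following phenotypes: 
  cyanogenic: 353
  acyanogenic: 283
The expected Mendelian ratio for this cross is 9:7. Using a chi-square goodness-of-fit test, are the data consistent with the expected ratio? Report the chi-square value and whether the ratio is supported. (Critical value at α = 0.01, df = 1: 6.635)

0.144; consistent

The 9:7 ratio has 16 parts, so with N = 636 the expected counts are:
  cyanogenic: 636 × 9/16 = 357.75
  acyanogenic: 636 × 7/16 = 278.25
χ² = Σ (O − E)² / E
  cyanogenic: (353 − 357.75)² / 357.75 = 0.0631
  acyanogenic: (283 − 278.25)² / 278.25 = 0.0811
χ² = 0.0631 + 0.0811 = 0.1442 ≈ 0.144
Degrees of freedom = 2 − 1 = 1; critical value at α = 0.01 is 6.635.
Since 0.144 < 6.635, we fail to reject the null hypothesis — the data are consistent with the 9:7 ratio.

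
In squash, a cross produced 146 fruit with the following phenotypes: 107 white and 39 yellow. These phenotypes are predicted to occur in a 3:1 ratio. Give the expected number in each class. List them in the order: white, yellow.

109.5, 36.5

Expected counts for N = 146 under a 3:1 ratio (total parts = 4):
  white: 146 × 3/4 = 109.5
  yellow: 146 × 1/4 = 36.5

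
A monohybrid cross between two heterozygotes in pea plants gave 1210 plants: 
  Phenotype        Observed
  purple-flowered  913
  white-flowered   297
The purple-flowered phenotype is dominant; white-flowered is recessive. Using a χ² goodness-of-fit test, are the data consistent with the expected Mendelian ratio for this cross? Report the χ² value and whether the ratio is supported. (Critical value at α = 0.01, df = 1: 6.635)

For a monohybrid cross between heterozygotes with complete dominance, the expected phenotypic ratio is 3:1.
Total ratio parts = 4. Expected numbers out of 1210:
  purple-flowered: 1210 × 3/4 = 907.5
  white-flowered: 1210 × 1/4 = 302.5
χ² = Σ (O − E)² / E
  purple-flowered: (913 − 907.5)² / 907.5 = 0.0333
  white-flowered: (297 − 302.5)² / 302.5 = 0.1000
χ² = 0.0333 + 0.1000 = 0.1333 ≈ 0.133
Degrees of freedom = 2 − 1 = 1; critical value at α = 0.01 is 6.635.
Since 0.133 < 6.635, we fail to reject the null hypothesis — the data are consistent with the 3:1 ratio.

0.133; consistent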